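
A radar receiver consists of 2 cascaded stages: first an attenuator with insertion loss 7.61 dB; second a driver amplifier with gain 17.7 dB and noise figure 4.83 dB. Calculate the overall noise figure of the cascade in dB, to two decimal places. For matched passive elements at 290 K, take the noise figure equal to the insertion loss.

12.44 dB

Convert to linear (a loss of L dB is a gain of −L dB): F_i = 10^(NF_i/10), G_i = 10^(G_i,dB/10)
  Stage 1: F_1 = 10^(7.61/10) = 5.768, G_1 = 10^(−7.61/10) = 0.1734
  Stage 2: F_2 = 10^(4.83/10) = 3.041, G_2 = 10^(17.7/10) = 58.88
Friis cascade:
  F = 5.768 + (3.041 − 1)/0.1734 = 17.54
NF = 10 log₁₀(17.54) = 12.44 dB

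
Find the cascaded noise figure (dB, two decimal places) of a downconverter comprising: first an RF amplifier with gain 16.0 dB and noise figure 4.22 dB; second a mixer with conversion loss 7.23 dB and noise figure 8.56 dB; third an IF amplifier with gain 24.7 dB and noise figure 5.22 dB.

4.92 dB

Convert to linear (a loss of L dB is a gain of −L dB): F_i = 10^(NF_i/10), G_i = 10^(G_i,dB/10)
  Stage 1: F_1 = 10^(4.22/10) = 2.642, G_1 = 10^(16.0/10) = 39.81
  Stage 2: F_2 = 10^(8.56/10) = 7.178, G_2 = 10^(−7.23/10) = 0.1892
  Stage 3: F_3 = 10^(5.22/10) = 3.327, G_3 = 10^(24.7/10) = 295.1
Friis cascade:
  F = 2.642 + (7.178 − 1)/39.81 + (3.327 − 1)/7.534 = 3.106
NF = 10 log₁₀(3.106) = 4.92 dB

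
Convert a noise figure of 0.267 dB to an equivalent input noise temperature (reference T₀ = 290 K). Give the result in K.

18.4 K

F = 10^(0.267/10) = 1.06341
T_e = (F − 1)·T₀ = (1.06341 − 1) × 290 = 18.4 K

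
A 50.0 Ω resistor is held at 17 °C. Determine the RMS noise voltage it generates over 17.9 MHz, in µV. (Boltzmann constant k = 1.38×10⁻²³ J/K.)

T = 17 °C + 273.15 = 290.15 K
V_n = √(4kTRB)
4kTRB = 4 × 1.38×10⁻²³ × 290.15 × 5.00×10¹ × 1.79×10⁷ = 1.43×10⁻¹¹ V²
V_n = √(1.43×10⁻¹¹) = 3.79×10⁻⁶ V = 3.79 µV

3.79 µV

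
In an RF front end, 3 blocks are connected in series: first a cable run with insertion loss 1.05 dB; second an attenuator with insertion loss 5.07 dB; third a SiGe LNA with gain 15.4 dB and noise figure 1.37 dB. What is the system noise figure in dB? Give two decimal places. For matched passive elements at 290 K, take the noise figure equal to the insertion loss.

7.49 dB

Convert to linear (a loss of L dB is a gain of −L dB): F_i = 10^(NF_i/10), G_i = 10^(G_i,dB/10)
  Stage 1: F_1 = 10^(1.05/10) = 1.274, G_1 = 10^(−1.05/10) = 0.7852
  Stage 2: F_2 = 10^(5.07/10) = 3.214, G_2 = 10^(−5.07/10) = 0.3112
  Stage 3: F_3 = 10^(1.37/10) = 1.371, G_3 = 10^(15.4/10) = 34.67
Friis cascade:
  F = 1.274 + (3.214 − 1)/0.7852 + (1.371 − 1)/0.2443 = 5.610
NF = 10 log₁₀(5.610) = 7.49 dB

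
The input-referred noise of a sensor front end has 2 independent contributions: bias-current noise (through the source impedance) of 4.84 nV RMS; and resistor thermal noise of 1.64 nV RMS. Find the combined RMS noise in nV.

5.11 nV

Uncorrelated sources add in power (mean-square): V_tot = √(ΣV_i²)
V_tot = √[(4.84×10⁻⁹)² + (1.64×10⁻⁹)²] = 5.11×10⁻⁹ V = 5.11 nV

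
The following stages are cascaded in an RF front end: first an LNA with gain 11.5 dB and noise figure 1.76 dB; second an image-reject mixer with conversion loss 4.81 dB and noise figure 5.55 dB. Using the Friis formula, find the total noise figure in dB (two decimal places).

Convert to linear (a loss of L dB is a gain of −L dB): F_i = 10^(NF_i/10), G_i = 10^(G_i,dB/10)
  Stage 1: F_1 = 10^(1.76/10) = 1.500, G_1 = 10^(11.5/10) = 14.13
  Stage 2: F_2 = 10^(5.55/10) = 3.589, G_2 = 10^(−4.81/10) = 0.3304
Friis cascade:
  F = 1.500 + (3.589 − 1)/14.13 = 1.683
NF = 10 log₁₀(1.683) = 2.26 dB

2.26 dB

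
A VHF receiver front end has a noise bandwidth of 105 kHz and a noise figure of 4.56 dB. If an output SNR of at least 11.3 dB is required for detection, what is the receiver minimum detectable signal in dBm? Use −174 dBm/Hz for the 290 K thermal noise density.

−107.9 dBm

Sensitivity = −174 + 10 log₁₀(B) + NF + SNR_min
= −174 + 50.21 + 4.56 + 11.3
= −107.93 dBm → −107.9 dBm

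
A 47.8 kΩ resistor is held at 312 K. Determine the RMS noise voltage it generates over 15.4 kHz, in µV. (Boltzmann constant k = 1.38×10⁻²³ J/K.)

3.56 µV

V_n = √(4kTRB)
4kTRB = 4 × 1.38×10⁻²³ × 312 × 4.78×10⁴ × 1.54×10⁴ = 1.27×10⁻¹¹ V²
V_n = √(1.27×10⁻¹¹) = 3.56×10⁻⁶ V = 3.56 µV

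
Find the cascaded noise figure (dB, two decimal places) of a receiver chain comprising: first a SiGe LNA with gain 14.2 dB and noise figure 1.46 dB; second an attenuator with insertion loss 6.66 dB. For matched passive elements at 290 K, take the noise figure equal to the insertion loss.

Convert to linear (a loss of L dB is a gain of −L dB): F_i = 10^(NF_i/10), G_i = 10^(G_i,dB/10)
  Stage 1: F_1 = 10^(1.46/10) = 1.400, G_1 = 10^(14.2/10) = 26.30
  Stage 2: F_2 = 10^(6.66/10) = 4.634, G_2 = 10^(−6.66/10) = 0.2158
Friis cascade:
  F = 1.400 + (4.634 − 1)/26.30 = 1.538
NF = 10 log₁₀(1.538) = 1.87 dB

1.87 dB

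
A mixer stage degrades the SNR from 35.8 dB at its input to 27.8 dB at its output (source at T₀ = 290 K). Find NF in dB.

NF (dB) = SNR_in(dB) − SNR_out(dB) when the source is at T₀
NF = 35.8 − 27.8 = 8.0 dB

8.0 dB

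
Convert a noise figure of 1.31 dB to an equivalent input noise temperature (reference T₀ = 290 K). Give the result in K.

F = 10^(1.31/10) = 1.35207
T_e = (F − 1)·T₀ = (1.35207 − 1) × 290 = 102 K

102 K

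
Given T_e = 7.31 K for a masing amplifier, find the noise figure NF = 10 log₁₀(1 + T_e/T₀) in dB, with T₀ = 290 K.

F = 1 + T_e/T₀ = 1 + 7.31/290 = 1.02521
NF = 10 log₁₀(1.02521) = 0.108 dB

0.108 dB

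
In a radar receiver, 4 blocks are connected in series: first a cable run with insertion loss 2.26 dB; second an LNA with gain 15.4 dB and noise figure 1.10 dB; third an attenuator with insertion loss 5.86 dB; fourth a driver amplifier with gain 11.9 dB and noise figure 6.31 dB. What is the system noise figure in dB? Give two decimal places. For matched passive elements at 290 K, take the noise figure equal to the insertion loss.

4.65 dB

Convert to linear (a loss of L dB is a gain of −L dB): F_i = 10^(NF_i/10), G_i = 10^(G_i,dB/10)
  Stage 1: F_1 = 10^(2.26/10) = 1.683, G_1 = 10^(−2.26/10) = 0.5943
  Stage 2: F_2 = 10^(1.10/10) = 1.288, G_2 = 10^(15.4/10) = 34.67
  Stage 3: F_3 = 10^(5.86/10) = 3.855, G_3 = 10^(−5.86/10) = 0.2594
  Stage 4: F_4 = 10^(6.31/10) = 4.276, G_4 = 10^(11.9/10) = 15.49
Friis cascade:
  F = 1.683 + (1.288 − 1)/0.5943 + (3.855 − 1)/20.61 + (4.276 − 1)/5.346 = 2.919
NF = 10 log₁₀(2.919) = 4.65 dB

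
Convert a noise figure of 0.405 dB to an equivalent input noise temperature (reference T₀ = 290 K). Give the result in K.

F = 10^(0.405/10) = 1.09774
T_e = (F − 1)·T₀ = (1.09774 − 1) × 290 = 28.3 K

28.3 K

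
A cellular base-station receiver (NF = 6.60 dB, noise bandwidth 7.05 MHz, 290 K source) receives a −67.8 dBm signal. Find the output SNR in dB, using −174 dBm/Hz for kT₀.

Noise floor: N = −174 + 10 log₁₀(B) + NF
10 log₁₀(7.05×10⁶) = 68.48 dB
N = −174 + 68.48 + 6.60 = −98.92 dBm
SNR = P_sig − N = −67.8 − (−98.92) = 31.12 dB → 31.1 dB

31.1 dB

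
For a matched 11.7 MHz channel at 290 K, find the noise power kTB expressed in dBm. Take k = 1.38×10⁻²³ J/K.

P_n = kTB = 1.38×10⁻²³ × 290 × 1.17×10⁷ = 4.68×10⁻¹⁴ W
In dBm: 10 log₁₀(4.68×10⁻¹⁴ / 10⁻³) = −103.3 dBm

−103.3 dBm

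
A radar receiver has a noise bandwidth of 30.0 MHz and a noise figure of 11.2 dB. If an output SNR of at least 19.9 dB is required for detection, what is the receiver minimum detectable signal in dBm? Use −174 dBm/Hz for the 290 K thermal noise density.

−68.1 dBm

Sensitivity = −174 + 10 log₁₀(B) + NF + SNR_min
= −174 + 74.77 + 11.2 + 19.9
= −68.13 dBm → −68.1 dBm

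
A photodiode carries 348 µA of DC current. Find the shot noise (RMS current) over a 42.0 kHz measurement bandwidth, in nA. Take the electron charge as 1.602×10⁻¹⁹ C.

I_n = √(2qI·B)
2qI·B = 2 × 1.602×10⁻¹⁹ × 3.48×10⁻⁴ × 4.20×10⁴ = 4.68×10⁻¹⁸ A²
I_n = √(4.68×10⁻¹⁸) = 2.16×10⁻⁹ A = 2.16 nA

2.16 nA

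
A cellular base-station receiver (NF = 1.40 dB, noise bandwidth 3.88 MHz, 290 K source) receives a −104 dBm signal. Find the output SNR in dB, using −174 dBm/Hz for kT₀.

2.7 dB

Noise floor: N = −174 + 10 log₁₀(B) + NF
10 log₁₀(3.88×10⁶) = 65.89 dB
N = −174 + 65.89 + 1.40 = −106.71 dBm
SNR = P_sig − N = −104 − (−106.71) = 2.71 dB → 2.7 dB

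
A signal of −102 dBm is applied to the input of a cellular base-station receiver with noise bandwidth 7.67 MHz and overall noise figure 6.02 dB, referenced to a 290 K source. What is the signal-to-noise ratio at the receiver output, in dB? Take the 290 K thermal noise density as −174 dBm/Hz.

−2.9 dB

Noise floor: N = −174 + 10 log₁₀(B) + NF
10 log₁₀(7.67×10⁶) = 68.85 dB
N = −174 + 68.85 + 6.02 = −99.13 dBm
SNR = P_sig − N = −102 − (−99.13) = −2.87 dB → −2.9 dB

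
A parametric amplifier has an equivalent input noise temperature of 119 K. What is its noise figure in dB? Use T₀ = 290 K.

F = 1 + T_e/T₀ = 1 + 119/290 = 1.41034
NF = 10 log₁₀(1.41034) = 1.49 dB

1.49 dB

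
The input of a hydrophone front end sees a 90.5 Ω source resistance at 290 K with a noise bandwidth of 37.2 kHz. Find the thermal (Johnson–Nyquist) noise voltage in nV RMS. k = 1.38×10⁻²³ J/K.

V_n = √(4kTRB)
4kTRB = 4 × 1.38×10⁻²³ × 290 × 9.05×10¹ × 3.72×10⁴ = 5.39×10⁻¹⁴ V²
V_n = √(5.39×10⁻¹⁴) = 2.32×10⁻⁷ V = 232 nV

232 nV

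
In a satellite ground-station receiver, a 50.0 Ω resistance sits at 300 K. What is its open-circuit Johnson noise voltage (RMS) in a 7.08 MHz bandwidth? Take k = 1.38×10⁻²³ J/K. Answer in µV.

2.42 µV

V_n = √(4kTRB)
4kTRB = 4 × 1.38×10⁻²³ × 300 × 5.00×10¹ × 7.08×10⁶ = 5.86×10⁻¹² V²
V_n = √(5.86×10⁻¹²) = 2.42×10⁻⁶ V = 2.42 µV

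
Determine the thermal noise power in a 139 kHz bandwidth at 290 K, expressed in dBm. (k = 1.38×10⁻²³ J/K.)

−122.5 dBm

P_n = kTB = 1.38×10⁻²³ × 290 × 1.39×10⁵ = 5.56×10⁻¹⁶ W
In dBm: 10 log₁₀(5.56×10⁻¹⁶ / 10⁻³) = −122.5 dBm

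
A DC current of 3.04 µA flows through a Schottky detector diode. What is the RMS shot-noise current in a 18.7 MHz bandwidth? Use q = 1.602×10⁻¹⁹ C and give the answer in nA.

I_n = √(2qI·B)
2qI·B = 2 × 1.602×10⁻¹⁹ × 3.04×10⁻⁶ × 1.87×10⁷ = 1.82×10⁻¹⁷ A²
I_n = √(1.82×10⁻¹⁷) = 4.27×10⁻⁹ A = 4.27 nA

4.27 nA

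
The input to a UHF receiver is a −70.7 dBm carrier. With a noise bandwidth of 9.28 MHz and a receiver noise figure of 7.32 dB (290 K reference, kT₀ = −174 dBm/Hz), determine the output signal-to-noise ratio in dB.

26.3 dB

Noise floor: N = −174 + 10 log₁₀(B) + NF
10 log₁₀(9.28×10⁶) = 69.68 dB
N = −174 + 69.68 + 7.32 = −97.00 dBm
SNR = P_sig − N = −70.7 − (−97.00) = 26.30 dB → 26.3 dB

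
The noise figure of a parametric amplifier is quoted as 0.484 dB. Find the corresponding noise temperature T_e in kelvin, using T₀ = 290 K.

F = 10^(0.484/10) = 1.11789
T_e = (F − 1)·T₀ = (1.11789 − 1) × 290 = 34.2 K

34.2 K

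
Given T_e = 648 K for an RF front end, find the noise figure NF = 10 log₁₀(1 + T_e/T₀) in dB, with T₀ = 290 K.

5.10 dB

F = 1 + T_e/T₀ = 1 + 648/290 = 3.23448
NF = 10 log₁₀(3.23448) = 5.10 dB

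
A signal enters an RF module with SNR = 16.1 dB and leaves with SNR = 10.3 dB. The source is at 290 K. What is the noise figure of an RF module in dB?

5.8 dB

NF (dB) = SNR_in(dB) − SNR_out(dB) when the source is at T₀
NF = 16.1 − 10.3 = 5.8 dB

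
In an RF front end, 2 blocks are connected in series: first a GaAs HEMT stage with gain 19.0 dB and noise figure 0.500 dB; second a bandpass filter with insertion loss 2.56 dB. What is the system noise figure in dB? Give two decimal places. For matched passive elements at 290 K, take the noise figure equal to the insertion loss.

0.54 dB

Convert to linear (a loss of L dB is a gain of −L dB): F_i = 10^(NF_i/10), G_i = 10^(G_i,dB/10)
  Stage 1: F_1 = 10^(0.500/10) = 1.122, G_1 = 10^(19.0/10) = 79.43
  Stage 2: F_2 = 10^(2.56/10) = 1.803, G_2 = 10^(−2.56/10) = 0.5546
Friis cascade:
  F = 1.122 + (1.803 − 1)/79.43 = 1.132
NF = 10 log₁₀(1.132) = 0.54 dB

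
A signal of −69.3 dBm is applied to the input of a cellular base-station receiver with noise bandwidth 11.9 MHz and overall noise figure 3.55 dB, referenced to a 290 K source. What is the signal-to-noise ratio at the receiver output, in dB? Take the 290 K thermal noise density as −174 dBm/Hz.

Noise floor: N = −174 + 10 log₁₀(B) + NF
10 log₁₀(1.19×10⁷) = 70.76 dB
N = −174 + 70.76 + 3.55 = −99.69 dBm
SNR = P_sig − N = −69.3 − (−99.69) = 30.39 dB → 30.4 dB

30.4 dB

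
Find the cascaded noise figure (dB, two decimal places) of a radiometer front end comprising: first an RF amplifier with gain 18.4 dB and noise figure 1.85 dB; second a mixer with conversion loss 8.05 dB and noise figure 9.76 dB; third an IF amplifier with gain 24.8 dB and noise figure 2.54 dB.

Convert to linear (a loss of L dB is a gain of −L dB): F_i = 10^(NF_i/10), G_i = 10^(G_i,dB/10)
  Stage 1: F_1 = 10^(1.85/10) = 1.531, G_1 = 10^(18.4/10) = 69.18
  Stage 2: F_2 = 10^(9.76/10) = 9.462, G_2 = 10^(−8.05/10) = 0.1567
  Stage 3: F_3 = 10^(2.54/10) = 1.795, G_3 = 10^(24.8/10) = 302.0
Friis cascade:
  F = 1.531 + (9.462 − 1)/69.18 + (1.795 − 1)/10.84 = 1.727
NF = 10 log₁₀(1.727) = 2.37 dB

2.37 dB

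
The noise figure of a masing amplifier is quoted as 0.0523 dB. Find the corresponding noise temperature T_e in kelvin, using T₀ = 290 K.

3.51 K

F = 10^(0.0523/10) = 1.01212
T_e = (F − 1)·T₀ = (1.01212 − 1) × 290 = 3.51 K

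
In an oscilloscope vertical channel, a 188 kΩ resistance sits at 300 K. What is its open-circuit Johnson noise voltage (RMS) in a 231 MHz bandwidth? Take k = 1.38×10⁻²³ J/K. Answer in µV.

V_n = √(4kTRB)
4kTRB = 4 × 1.38×10⁻²³ × 300 × 1.88×10⁵ × 2.31×10⁸ = 7.19×10⁻⁷ V²
V_n = √(7.19×10⁻⁷) = 8.48×10⁻⁴ V = 848 µV

848 µV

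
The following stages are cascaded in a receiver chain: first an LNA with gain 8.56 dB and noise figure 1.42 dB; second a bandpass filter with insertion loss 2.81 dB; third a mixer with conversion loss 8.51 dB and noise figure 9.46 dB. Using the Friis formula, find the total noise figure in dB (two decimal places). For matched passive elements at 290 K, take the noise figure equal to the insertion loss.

Convert to linear (a loss of L dB is a gain of −L dB): F_i = 10^(NF_i/10), G_i = 10^(G_i,dB/10)
  Stage 1: F_1 = 10^(1.42/10) = 1.387, G_1 = 10^(8.56/10) = 7.178
  Stage 2: F_2 = 10^(2.81/10) = 1.910, G_2 = 10^(−2.81/10) = 0.5236
  Stage 3: F_3 = 10^(9.46/10) = 8.831, G_3 = 10^(−8.51/10) = 0.1409
Friis cascade:
  F = 1.387 + (1.910 − 1)/7.178 + (8.831 − 1)/3.758 = 3.597
NF = 10 log₁₀(3.597) = 5.56 dB

5.56 dB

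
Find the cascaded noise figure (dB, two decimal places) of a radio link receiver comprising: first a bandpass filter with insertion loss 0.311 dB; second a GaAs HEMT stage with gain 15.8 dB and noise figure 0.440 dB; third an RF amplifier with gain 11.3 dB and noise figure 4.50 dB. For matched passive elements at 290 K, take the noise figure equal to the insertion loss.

Convert to linear (a loss of L dB is a gain of −L dB): F_i = 10^(NF_i/10), G_i = 10^(G_i,dB/10)
  Stage 1: F_1 = 10^(0.311/10) = 1.074, G_1 = 10^(−0.311/10) = 0.9309
  Stage 2: F_2 = 10^(0.440/10) = 1.107, G_2 = 10^(15.8/10) = 38.02
  Stage 3: F_3 = 10^(4.50/10) = 2.818, G_3 = 10^(11.3/10) = 13.49
Friis cascade:
  F = 1.074 + (1.107 − 1)/0.9309 + (2.818 − 1)/35.39 = 1.240
NF = 10 log₁₀(1.240) = 0.93 dB

0.93 dB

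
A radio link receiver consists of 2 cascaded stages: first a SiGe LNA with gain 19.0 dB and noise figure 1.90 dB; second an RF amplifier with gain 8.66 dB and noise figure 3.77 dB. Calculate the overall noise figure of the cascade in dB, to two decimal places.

1.95 dB

Convert to linear (a loss of L dB is a gain of −L dB): F_i = 10^(NF_i/10), G_i = 10^(G_i,dB/10)
  Stage 1: F_1 = 10^(1.90/10) = 1.549, G_1 = 10^(19.0/10) = 79.43
  Stage 2: F_2 = 10^(3.77/10) = 2.382, G_2 = 10^(8.66/10) = 7.345
Friis cascade:
  F = 1.549 + (2.382 − 1)/79.43 = 1.566
NF = 10 log₁₀(1.566) = 1.95 dB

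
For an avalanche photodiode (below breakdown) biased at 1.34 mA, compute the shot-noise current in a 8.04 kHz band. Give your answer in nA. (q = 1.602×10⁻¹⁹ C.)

1.86 nA

I_n = √(2qI·B)
2qI·B = 2 × 1.602×10⁻¹⁹ × 1.34×10⁻³ × 8.04×10³ = 3.45×10⁻¹⁸ A²
I_n = √(3.45×10⁻¹⁸) = 1.86×10⁻⁹ A = 1.86 nA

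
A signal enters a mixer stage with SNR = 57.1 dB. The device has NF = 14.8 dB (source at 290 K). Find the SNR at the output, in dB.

By definition F = SNR_in/SNR_out, so in dB: SNR_out = SNR_in − NF
SNR_out = 57.1 − 14.8 = 42.3 dB

42.3 dB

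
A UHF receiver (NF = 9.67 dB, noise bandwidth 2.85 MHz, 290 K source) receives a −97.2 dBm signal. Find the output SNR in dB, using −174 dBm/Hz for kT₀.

Noise floor: N = −174 + 10 log₁₀(B) + NF
10 log₁₀(2.85×10⁶) = 64.55 dB
N = −174 + 64.55 + 9.67 = −99.78 dBm
SNR = P_sig − N = −97.2 − (−99.78) = 2.58 dB → 2.6 dB

2.6 dB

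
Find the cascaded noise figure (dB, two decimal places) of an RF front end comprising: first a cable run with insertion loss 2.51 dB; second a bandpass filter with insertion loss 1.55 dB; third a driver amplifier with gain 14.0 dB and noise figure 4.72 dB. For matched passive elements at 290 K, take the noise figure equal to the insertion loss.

8.78 dB

Convert to linear (a loss of L dB is a gain of −L dB): F_i = 10^(NF_i/10), G_i = 10^(G_i,dB/10)
  Stage 1: F_1 = 10^(2.51/10) = 1.782, G_1 = 10^(−2.51/10) = 0.5610
  Stage 2: F_2 = 10^(1.55/10) = 1.429, G_2 = 10^(−1.55/10) = 0.6998
  Stage 3: F_3 = 10^(4.72/10) = 2.965, G_3 = 10^(14.0/10) = 25.12
Friis cascade:
  F = 1.782 + (1.429 − 1)/0.5610 + (2.965 − 1)/0.3926 = 7.551
NF = 10 log₁₀(7.551) = 8.78 dB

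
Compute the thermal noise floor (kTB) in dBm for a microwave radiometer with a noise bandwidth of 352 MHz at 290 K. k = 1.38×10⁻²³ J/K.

P_n = kTB = 1.38×10⁻²³ × 290 × 3.52×10⁸ = 1.41×10⁻¹² W
In dBm: 10 log₁₀(1.41×10⁻¹² / 10⁻³) = −88.5 dBm

−88.5 dBm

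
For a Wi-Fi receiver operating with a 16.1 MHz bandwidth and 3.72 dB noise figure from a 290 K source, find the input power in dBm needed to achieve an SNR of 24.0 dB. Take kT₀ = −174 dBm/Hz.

Sensitivity = −174 + 10 log₁₀(B) + NF + SNR_min
= −174 + 72.07 + 3.72 + 24.0
= −74.21 dBm → −74.2 dBm

−74.2 dBm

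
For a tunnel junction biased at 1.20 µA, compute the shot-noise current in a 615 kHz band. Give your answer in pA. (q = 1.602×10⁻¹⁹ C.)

486 pA

I_n = √(2qI·B)
2qI·B = 2 × 1.602×10⁻¹⁹ × 1.20×10⁻⁶ × 6.15×10⁵ = 2.36×10⁻¹⁹ A²
I_n = √(2.36×10⁻¹⁹) = 4.86×10⁻¹⁰ A = 486 pA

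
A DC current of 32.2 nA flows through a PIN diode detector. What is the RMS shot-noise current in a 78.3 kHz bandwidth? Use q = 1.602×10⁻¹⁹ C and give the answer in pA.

I_n = √(2qI·B)
2qI·B = 2 × 1.602×10⁻¹⁹ × 3.22×10⁻⁸ × 7.83×10⁴ = 8.08×10⁻²² A²
I_n = √(8.08×10⁻²²) = 2.84×10⁻¹¹ A = 28.4 pA

28.4 pA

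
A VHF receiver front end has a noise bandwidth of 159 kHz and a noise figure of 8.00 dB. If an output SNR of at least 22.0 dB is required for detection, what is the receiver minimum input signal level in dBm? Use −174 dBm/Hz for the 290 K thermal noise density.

−92.0 dBm

Sensitivity = −174 + 10 log₁₀(B) + NF + SNR_min
= −174 + 52.01 + 8.00 + 22.0
= −91.99 dBm → −92.0 dBm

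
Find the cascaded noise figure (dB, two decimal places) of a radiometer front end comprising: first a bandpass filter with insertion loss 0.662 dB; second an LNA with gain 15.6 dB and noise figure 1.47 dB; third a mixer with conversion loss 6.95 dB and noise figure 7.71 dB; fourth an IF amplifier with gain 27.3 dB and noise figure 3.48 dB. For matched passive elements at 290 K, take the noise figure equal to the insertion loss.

2.98 dB

Convert to linear (a loss of L dB is a gain of −L dB): F_i = 10^(NF_i/10), G_i = 10^(G_i,dB/10)
  Stage 1: F_1 = 10^(0.662/10) = 1.165, G_1 = 10^(−0.662/10) = 0.8586
  Stage 2: F_2 = 10^(1.47/10) = 1.403, G_2 = 10^(15.6/10) = 36.31
  Stage 3: F_3 = 10^(7.71/10) = 5.902, G_3 = 10^(−6.95/10) = 0.2018
  Stage 4: F_4 = 10^(3.48/10) = 2.228, G_4 = 10^(27.3/10) = 537.0
Friis cascade:
  F = 1.165 + (1.403 − 1)/0.8586 + (5.902 − 1)/31.17 + (2.228 − 1)/6.292 = 1.986
NF = 10 log₁₀(1.986) = 2.98 dB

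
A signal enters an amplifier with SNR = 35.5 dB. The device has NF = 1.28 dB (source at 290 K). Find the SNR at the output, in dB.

34.22 dB

By definition F = SNR_in/SNR_out, so in dB: SNR_out = SNR_in − NF
SNR_out = 35.5 − 1.28 = 34.22 dB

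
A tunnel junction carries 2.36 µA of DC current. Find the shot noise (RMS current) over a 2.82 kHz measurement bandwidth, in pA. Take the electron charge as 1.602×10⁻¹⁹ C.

I_n = √(2qI·B)
2qI·B = 2 × 1.602×10⁻¹⁹ × 2.36×10⁻⁶ × 2.82×10³ = 2.13×10⁻²¹ A²
I_n = √(2.13×10⁻²¹) = 4.62×10⁻¹¹ A = 46.2 pA

46.2 pA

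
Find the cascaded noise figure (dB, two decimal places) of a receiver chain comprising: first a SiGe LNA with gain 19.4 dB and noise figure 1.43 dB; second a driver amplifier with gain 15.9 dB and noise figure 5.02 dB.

1.51 dB

Convert to linear (a loss of L dB is a gain of −L dB): F_i = 10^(NF_i/10), G_i = 10^(G_i,dB/10)
  Stage 1: F_1 = 10^(1.43/10) = 1.390, G_1 = 10^(19.4/10) = 87.10
  Stage 2: F_2 = 10^(5.02/10) = 3.177, G_2 = 10^(15.9/10) = 38.90
Friis cascade:
  F = 1.390 + (3.177 − 1)/87.10 = 1.415
NF = 10 log₁₀(1.415) = 1.51 dB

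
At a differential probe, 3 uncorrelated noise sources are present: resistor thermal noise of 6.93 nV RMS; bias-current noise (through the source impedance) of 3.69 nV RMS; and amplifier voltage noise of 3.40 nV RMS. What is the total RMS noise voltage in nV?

8.56 nV

Uncorrelated sources add in power (mean-square): V_tot = √(ΣV_i²)
V_tot = √[(6.93×10⁻⁹)² + (3.69×10⁻⁹)² + (3.40×10⁻⁹)²] = 8.56×10⁻⁹ V = 8.56 nV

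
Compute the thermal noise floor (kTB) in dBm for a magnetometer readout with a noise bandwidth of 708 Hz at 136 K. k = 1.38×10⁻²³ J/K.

P_n = kTB = 1.38×10⁻²³ × 136 × 7.08×10² = 1.33×10⁻¹⁸ W
In dBm: 10 log₁₀(1.33×10⁻¹⁸ / 10⁻³) = −148.8 dBm

−148.8 dBm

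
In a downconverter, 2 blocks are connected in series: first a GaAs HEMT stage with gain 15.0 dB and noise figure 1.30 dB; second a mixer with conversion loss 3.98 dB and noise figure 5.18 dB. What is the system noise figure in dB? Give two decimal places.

Convert to linear (a loss of L dB is a gain of −L dB): F_i = 10^(NF_i/10), G_i = 10^(G_i,dB/10)
  Stage 1: F_1 = 10^(1.30/10) = 1.349, G_1 = 10^(15.0/10) = 31.62
  Stage 2: F_2 = 10^(5.18/10) = 3.296, G_2 = 10^(−3.98/10) = 0.3999
Friis cascade:
  F = 1.349 + (3.296 − 1)/31.62 = 1.422
NF = 10 log₁₀(1.422) = 1.53 dB

1.53 dB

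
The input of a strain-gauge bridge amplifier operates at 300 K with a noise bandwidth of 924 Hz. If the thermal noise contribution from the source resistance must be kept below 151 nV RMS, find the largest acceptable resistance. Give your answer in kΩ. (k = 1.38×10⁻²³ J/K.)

Johnson–Nyquist: V_n = √(4kTRB) ⇒ R = V_n² / (4kTB)
4kTB = 4 × 1.38×10⁻²³ × 300 × 9.24×10² = 1.53×10⁻¹⁷
R = (1.51×10⁻⁷)² / 1.53×10⁻¹⁷ = 1.49×10³ Ω = 1.49 kΩ

1.49 kΩ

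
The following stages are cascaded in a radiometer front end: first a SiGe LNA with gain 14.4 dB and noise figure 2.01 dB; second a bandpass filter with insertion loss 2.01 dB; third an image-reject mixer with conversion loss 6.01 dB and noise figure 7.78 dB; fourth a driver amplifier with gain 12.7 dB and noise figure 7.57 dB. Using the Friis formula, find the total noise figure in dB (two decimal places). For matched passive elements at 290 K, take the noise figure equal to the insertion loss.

4.75 dB

Convert to linear (a loss of L dB is a gain of −L dB): F_i = 10^(NF_i/10), G_i = 10^(G_i,dB/10)
  Stage 1: F_1 = 10^(2.01/10) = 1.589, G_1 = 10^(14.4/10) = 27.54
  Stage 2: F_2 = 10^(2.01/10) = 1.589, G_2 = 10^(−2.01/10) = 0.6295
  Stage 3: F_3 = 10^(7.78/10) = 5.998, G_3 = 10^(−6.01/10) = 0.2506
  Stage 4: F_4 = 10^(7.57/10) = 5.715, G_4 = 10^(12.7/10) = 18.62
Friis cascade:
  F = 1.589 + (1.589 − 1)/27.54 + (5.998 − 1)/17.34 + (5.715 − 1)/4.345 = 2.983
NF = 10 log₁₀(2.983) = 4.75 dB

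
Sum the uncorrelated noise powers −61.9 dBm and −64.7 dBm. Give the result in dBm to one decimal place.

−60.1 dBm

Convert to linear, add, convert back:
P₁ = 6.46×10⁻¹⁰ W, P₂ = 3.39×10⁻¹⁰ W
P_tot = 9.84×10⁻¹⁰ W → 10 log₁₀(P_tot / 10⁻³) = −60.1 dBm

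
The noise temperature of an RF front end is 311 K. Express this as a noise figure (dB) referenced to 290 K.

F = 1 + T_e/T₀ = 1 + 311/290 = 2.07241
NF = 10 log₁₀(2.07241) = 3.16 dB

3.16 dB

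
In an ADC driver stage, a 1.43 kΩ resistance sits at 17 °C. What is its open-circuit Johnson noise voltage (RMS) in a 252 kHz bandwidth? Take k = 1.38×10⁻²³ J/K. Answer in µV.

2.40 µV

T = 17 °C + 273.15 = 290.15 K
V_n = √(4kTRB)
4kTRB = 4 × 1.38×10⁻²³ × 290.15 × 1.43×10³ × 2.52×10⁵ = 5.77×10⁻¹² V²
V_n = √(5.77×10⁻¹²) = 2.40×10⁻⁶ V = 2.40 µV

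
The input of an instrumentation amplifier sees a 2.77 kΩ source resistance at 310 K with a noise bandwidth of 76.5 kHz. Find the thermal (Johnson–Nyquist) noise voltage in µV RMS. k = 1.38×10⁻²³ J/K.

V_n = √(4kTRB)
4kTRB = 4 × 1.38×10⁻²³ × 310 × 2.77×10³ × 7.65×10⁴ = 3.63×10⁻¹² V²
V_n = √(3.63×10⁻¹²) = 1.90×10⁻⁶ V = 1.90 µV

1.90 µV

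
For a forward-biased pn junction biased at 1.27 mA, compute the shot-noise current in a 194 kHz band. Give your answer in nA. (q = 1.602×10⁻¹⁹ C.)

I_n = √(2qI·B)
2qI·B = 2 × 1.602×10⁻¹⁹ × 1.27×10⁻³ × 1.94×10⁵ = 7.89×10⁻¹⁷ A²
I_n = √(7.89×10⁻¹⁷) = 8.88×10⁻⁹ A = 8.88 nA

8.88 nA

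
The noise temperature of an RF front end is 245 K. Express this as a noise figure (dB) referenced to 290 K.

F = 1 + T_e/T₀ = 1 + 245/290 = 1.84483
NF = 10 log₁₀(1.84483) = 2.66 dB

2.66 dB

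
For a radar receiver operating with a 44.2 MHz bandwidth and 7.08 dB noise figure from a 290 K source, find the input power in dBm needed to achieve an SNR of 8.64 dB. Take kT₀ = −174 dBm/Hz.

−81.8 dBm

Sensitivity = −174 + 10 log₁₀(B) + NF + SNR_min
= −174 + 76.45 + 7.08 + 8.64
= −81.83 dBm → −81.8 dBm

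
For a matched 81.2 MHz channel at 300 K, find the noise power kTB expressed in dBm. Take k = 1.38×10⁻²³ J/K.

−94.7 dBm

P_n = kTB = 1.38×10⁻²³ × 300 × 8.12×10⁷ = 3.36×10⁻¹³ W
In dBm: 10 log₁₀(3.36×10⁻¹³ / 10⁻³) = −94.7 dBm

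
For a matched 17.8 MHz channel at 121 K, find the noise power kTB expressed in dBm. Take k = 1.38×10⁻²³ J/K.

−105.3 dBm

P_n = kTB = 1.38×10⁻²³ × 121 × 1.78×10⁷ = 2.97×10⁻¹⁴ W
In dBm: 10 log₁₀(2.97×10⁻¹⁴ / 10⁻³) = −105.3 dBm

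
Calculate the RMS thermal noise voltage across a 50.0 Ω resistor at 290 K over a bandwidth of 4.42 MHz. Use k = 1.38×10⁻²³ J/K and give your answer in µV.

1.88 µV

V_n = √(4kTRB)
4kTRB = 4 × 1.38×10⁻²³ × 290 × 5.00×10¹ × 4.42×10⁶ = 3.54×10⁻¹² V²
V_n = √(3.54×10⁻¹²) = 1.88×10⁻⁶ V = 1.88 µV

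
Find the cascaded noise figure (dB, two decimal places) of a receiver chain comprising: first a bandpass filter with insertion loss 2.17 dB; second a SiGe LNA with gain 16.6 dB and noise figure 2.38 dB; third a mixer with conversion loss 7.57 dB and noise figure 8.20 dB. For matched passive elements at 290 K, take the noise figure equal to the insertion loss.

Convert to linear (a loss of L dB is a gain of −L dB): F_i = 10^(NF_i/10), G_i = 10^(G_i,dB/10)
  Stage 1: F_1 = 10^(2.17/10) = 1.648, G_1 = 10^(−2.17/10) = 0.6067
  Stage 2: F_2 = 10^(2.38/10) = 1.730, G_2 = 10^(16.6/10) = 45.71
  Stage 3: F_3 = 10^(8.20/10) = 6.607, G_3 = 10^(−7.57/10) = 0.1750
Friis cascade:
  F = 1.648 + (1.730 − 1)/0.6067 + (6.607 − 1)/27.73 = 3.053
NF = 10 log₁₀(3.053) = 4.85 dB

4.85 dB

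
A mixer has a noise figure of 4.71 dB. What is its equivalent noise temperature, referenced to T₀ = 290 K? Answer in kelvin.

568 K

F = 10^(4.71/10) = 2.95801
T_e = (F − 1)·T₀ = (2.95801 − 1) × 290 = 568 K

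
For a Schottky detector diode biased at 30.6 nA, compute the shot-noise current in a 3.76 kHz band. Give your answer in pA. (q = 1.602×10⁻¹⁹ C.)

I_n = √(2qI·B)
2qI·B = 2 × 1.602×10⁻¹⁹ × 3.06×10⁻⁸ × 3.76×10³ = 3.69×10⁻²³ A²
I_n = √(3.69×10⁻²³) = 6.07×10⁻¹² A = 6.07 pA

6.07 pA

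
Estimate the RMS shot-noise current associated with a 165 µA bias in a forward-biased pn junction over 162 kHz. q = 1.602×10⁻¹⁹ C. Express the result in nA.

I_n = √(2qI·B)
2qI·B = 2 × 1.602×10⁻¹⁹ × 1.65×10⁻⁴ × 1.62×10⁵ = 8.56×10⁻¹⁸ A²
I_n = √(8.56×10⁻¹⁸) = 2.93×10⁻⁹ A = 2.93 nA

2.93 nA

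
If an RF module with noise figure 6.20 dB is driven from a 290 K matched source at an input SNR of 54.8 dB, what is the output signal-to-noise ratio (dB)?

48.60 dB

By definition F = SNR_in/SNR_out, so in dB: SNR_out = SNR_in − NF
SNR_out = 54.8 − 6.20 = 48.60 dB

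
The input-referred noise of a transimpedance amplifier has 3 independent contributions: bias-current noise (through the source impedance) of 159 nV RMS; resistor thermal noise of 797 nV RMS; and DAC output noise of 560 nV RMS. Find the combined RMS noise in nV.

987 nV

Uncorrelated sources add in power (mean-square): V_tot = √(ΣV_i²)
V_tot = √[(1.59×10⁻⁷)² + (7.97×10⁻⁷)² + (5.60×10⁻⁷)²] = 9.87×10⁻⁷ V = 987 nV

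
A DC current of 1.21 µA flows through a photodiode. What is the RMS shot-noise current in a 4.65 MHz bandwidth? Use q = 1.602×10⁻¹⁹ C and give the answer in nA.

1.34 nA

I_n = √(2qI·B)
2qI·B = 2 × 1.602×10⁻¹⁹ × 1.21×10⁻⁶ × 4.65×10⁶ = 1.80×10⁻¹⁸ A²
I_n = √(1.80×10⁻¹⁸) = 1.34×10⁻⁹ A = 1.34 nA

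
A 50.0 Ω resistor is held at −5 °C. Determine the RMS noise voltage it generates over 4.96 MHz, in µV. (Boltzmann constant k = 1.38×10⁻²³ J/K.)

T = −5 °C + 273.15 = 268.15 K
V_n = √(4kTRB)
4kTRB = 4 × 1.38×10⁻²³ × 268.15 × 5.00×10¹ × 4.96×10⁶ = 3.67×10⁻¹² V²
V_n = √(3.67×10⁻¹²) = 1.92×10⁻⁶ V = 1.92 µV

1.92 µV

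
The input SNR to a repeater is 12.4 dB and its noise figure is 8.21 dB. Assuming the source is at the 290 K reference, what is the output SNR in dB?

By definition F = SNR_in/SNR_out, so in dB: SNR_out = SNR_in − NF
SNR_out = 12.4 − 8.21 = 4.19 dB

4.19 dB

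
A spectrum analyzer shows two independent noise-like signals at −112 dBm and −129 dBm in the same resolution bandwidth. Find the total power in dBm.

Convert to linear, add, convert back:
P₁ = 6.31×10⁻¹⁵ W, P₂ = 1.26×10⁻¹⁶ W
P_tot = 6.44×10⁻¹⁵ W → 10 log₁₀(P_tot / 10⁻³) = −111.9 dBm

−111.9 dBm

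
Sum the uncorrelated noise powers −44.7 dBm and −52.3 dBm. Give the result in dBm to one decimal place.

Convert to linear, add, convert back:
P₁ = 3.39×10⁻⁸ W, P₂ = 5.89×10⁻⁹ W
P_tot = 3.98×10⁻⁸ W → 10 log₁₀(P_tot / 10⁻³) = −44.0 dBm

−44.0 dBm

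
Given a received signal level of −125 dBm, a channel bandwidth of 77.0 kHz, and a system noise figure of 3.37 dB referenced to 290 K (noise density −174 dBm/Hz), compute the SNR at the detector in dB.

−3.2 dB

Noise floor: N = −174 + 10 log₁₀(B) + NF
10 log₁₀(7.70×10⁴) = 48.86 dB
N = −174 + 48.86 + 3.37 = −121.77 dBm
SNR = P_sig − N = −125 − (−121.77) = −3.23 dB → −3.2 dB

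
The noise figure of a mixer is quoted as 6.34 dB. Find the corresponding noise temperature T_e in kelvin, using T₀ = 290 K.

F = 10^(6.34/10) = 4.30527
T_e = (F − 1)·T₀ = (4.30527 − 1) × 290 = 959 K

959 K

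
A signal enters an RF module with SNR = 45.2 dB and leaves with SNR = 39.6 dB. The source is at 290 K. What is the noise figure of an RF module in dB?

NF (dB) = SNR_in(dB) − SNR_out(dB) when the source is at T₀
NF = 45.2 − 39.6 = 5.6 dB

5.6 dB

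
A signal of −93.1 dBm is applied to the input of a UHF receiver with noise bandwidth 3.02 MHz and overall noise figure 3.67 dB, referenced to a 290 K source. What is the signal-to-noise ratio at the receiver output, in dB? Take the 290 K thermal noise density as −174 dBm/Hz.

12.4 dB

Noise floor: N = −174 + 10 log₁₀(B) + NF
10 log₁₀(3.02×10⁶) = 64.8 dB
N = −174 + 64.8 + 3.67 = −105.53 dBm
SNR = P_sig − N = −93.1 − (−105.53) = 12.43 dB → 12.4 dB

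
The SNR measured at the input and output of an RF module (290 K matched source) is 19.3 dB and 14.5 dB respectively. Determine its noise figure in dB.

NF (dB) = SNR_in(dB) − SNR_out(dB) when the source is at T₀
NF = 19.3 − 14.5 = 4.8 dB

4.8 dB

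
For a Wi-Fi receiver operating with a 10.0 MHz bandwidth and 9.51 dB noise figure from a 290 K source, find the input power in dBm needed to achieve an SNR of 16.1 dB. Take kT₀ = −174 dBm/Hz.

Sensitivity = −174 + 10 log₁₀(B) + NF + SNR_min
= −174 + 70 + 9.51 + 16.1
= −78.39 dBm → −78.4 dBm

−78.4 dBm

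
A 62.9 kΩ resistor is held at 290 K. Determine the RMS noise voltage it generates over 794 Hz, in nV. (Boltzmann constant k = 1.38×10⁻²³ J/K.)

V_n = √(4kTRB)
4kTRB = 4 × 1.38×10⁻²³ × 290 × 6.29×10⁴ × 7.94×10² = 7.99×10⁻¹³ V²
V_n = √(7.99×10⁻¹³) = 8.94×10⁻⁷ V = 894 nV

894 nV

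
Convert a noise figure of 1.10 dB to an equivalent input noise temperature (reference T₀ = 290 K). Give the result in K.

F = 10^(1.10/10) = 1.28825
T_e = (F − 1)·T₀ = (1.28825 − 1) × 290 = 83.6 K

83.6 K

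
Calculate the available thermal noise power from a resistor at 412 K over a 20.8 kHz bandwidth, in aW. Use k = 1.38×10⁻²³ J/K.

118 aW

P_n = kTB = 1.38×10⁻²³ × 412 × 2.08×10⁴ = 1.18×10⁻¹⁶ W = 118 aW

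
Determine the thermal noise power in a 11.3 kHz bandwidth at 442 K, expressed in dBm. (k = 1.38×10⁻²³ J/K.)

P_n = kTB = 1.38×10⁻²³ × 442 × 1.13×10⁴ = 6.89×10⁻¹⁷ W
In dBm: 10 log₁₀(6.89×10⁻¹⁷ / 10⁻³) = −131.6 dBm

−131.6 dBm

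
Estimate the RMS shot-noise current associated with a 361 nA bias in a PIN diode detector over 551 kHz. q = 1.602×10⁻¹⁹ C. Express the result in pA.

252 pA

I_n = √(2qI·B)
2qI·B = 2 × 1.602×10⁻¹⁹ × 3.61×10⁻⁷ × 5.51×10⁵ = 6.37×10⁻²⁰ A²
I_n = √(6.37×10⁻²⁰) = 2.52×10⁻¹⁰ A = 252 pA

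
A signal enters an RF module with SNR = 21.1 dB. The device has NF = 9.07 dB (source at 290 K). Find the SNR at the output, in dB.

By definition F = SNR_in/SNR_out, so in dB: SNR_out = SNR_in − NF
SNR_out = 21.1 − 9.07 = 12.03 dB

12.03 dB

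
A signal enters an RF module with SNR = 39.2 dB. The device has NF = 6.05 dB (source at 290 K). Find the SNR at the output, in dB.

By definition F = SNR_in/SNR_out, so in dB: SNR_out = SNR_in − NF
SNR_out = 39.2 − 6.05 = 33.15 dB

33.15 dB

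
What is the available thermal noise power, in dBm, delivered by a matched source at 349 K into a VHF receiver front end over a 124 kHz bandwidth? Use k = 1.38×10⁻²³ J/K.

−122.2 dBm

P_n = kTB = 1.38×10⁻²³ × 349 × 1.24×10⁵ = 5.97×10⁻¹⁶ W
In dBm: 10 log₁₀(5.97×10⁻¹⁶ / 10⁻³) = −122.2 dBm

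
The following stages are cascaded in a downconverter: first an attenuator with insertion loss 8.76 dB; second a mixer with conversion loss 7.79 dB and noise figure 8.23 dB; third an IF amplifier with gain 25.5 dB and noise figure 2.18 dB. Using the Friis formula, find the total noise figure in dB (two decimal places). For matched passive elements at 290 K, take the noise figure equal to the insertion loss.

19.00 dB

Convert to linear (a loss of L dB is a gain of −L dB): F_i = 10^(NF_i/10), G_i = 10^(G_i,dB/10)
  Stage 1: F_1 = 10^(8.76/10) = 7.516, G_1 = 10^(−8.76/10) = 0.1330
  Stage 2: F_2 = 10^(8.23/10) = 6.653, G_2 = 10^(−7.79/10) = 0.1663
  Stage 3: F_3 = 10^(2.18/10) = 1.652, G_3 = 10^(25.5/10) = 354.8
Friis cascade:
  F = 7.516 + (6.653 − 1)/0.1330 + (1.652 − 1)/0.02213 = 79.46
NF = 10 log₁₀(79.46) = 19.00 dB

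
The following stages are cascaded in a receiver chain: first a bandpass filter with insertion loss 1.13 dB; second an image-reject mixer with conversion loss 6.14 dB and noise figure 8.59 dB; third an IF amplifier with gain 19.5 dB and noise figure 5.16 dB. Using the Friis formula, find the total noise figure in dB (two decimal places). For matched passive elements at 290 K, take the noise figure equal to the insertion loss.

13.33 dB

Convert to linear (a loss of L dB is a gain of −L dB): F_i = 10^(NF_i/10), G_i = 10^(G_i,dB/10)
  Stage 1: F_1 = 10^(1.13/10) = 1.297, G_1 = 10^(−1.13/10) = 0.7709
  Stage 2: F_2 = 10^(8.59/10) = 7.228, G_2 = 10^(−6.14/10) = 0.2432
  Stage 3: F_3 = 10^(5.16/10) = 3.281, G_3 = 10^(19.5/10) = 89.13
Friis cascade:
  F = 1.297 + (7.228 − 1)/0.7709 + (3.281 − 1)/0.1875 = 21.54
NF = 10 log₁₀(21.54) = 13.33 dB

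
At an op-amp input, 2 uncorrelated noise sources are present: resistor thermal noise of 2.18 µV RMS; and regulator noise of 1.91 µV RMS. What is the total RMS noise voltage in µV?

2.90 µV

Uncorrelated sources add in power (mean-square): V_tot = √(ΣV_i²)
V_tot = √[(2.18×10⁻⁶)² + (1.91×10⁻⁶)²] = 2.90×10⁻⁶ V = 2.90 µV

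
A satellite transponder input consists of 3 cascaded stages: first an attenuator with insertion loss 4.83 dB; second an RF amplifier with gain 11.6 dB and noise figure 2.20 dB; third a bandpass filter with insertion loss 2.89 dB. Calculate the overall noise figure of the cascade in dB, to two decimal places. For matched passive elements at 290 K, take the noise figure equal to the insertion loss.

7.20 dB

Convert to linear (a loss of L dB is a gain of −L dB): F_i = 10^(NF_i/10), G_i = 10^(G_i,dB/10)
  Stage 1: F_1 = 10^(4.83/10) = 3.041, G_1 = 10^(−4.83/10) = 0.3289
  Stage 2: F_2 = 10^(2.20/10) = 1.660, G_2 = 10^(11.6/10) = 14.45
  Stage 3: F_3 = 10^(2.89/10) = 1.945, G_3 = 10^(−2.89/10) = 0.5140
Friis cascade:
  F = 3.041 + (1.660 − 1)/0.3289 + (1.945 − 1)/4.753 = 5.245
NF = 10 log₁₀(5.245) = 7.20 dB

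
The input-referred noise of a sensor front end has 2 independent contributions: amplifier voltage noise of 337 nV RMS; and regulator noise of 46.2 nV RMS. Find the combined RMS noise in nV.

340 nV

Uncorrelated sources add in power (mean-square): V_tot = √(ΣV_i²)
V_tot = √[(3.37×10⁻⁷)² + (4.62×10⁻⁸)²] = 3.40×10⁻⁷ V = 340 nV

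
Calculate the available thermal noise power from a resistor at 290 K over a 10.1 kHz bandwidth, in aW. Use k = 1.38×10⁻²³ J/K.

40.4 aW

P_n = kTB = 1.38×10⁻²³ × 290 × 1.01×10⁴ = 4.04×10⁻¹⁷ W = 40.4 aW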